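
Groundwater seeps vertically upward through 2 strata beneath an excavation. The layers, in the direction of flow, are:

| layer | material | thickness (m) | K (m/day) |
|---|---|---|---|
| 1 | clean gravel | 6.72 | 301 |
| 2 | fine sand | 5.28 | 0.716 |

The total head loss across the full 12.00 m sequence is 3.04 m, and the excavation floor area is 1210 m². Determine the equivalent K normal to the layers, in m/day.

1.62

Flow is perpendicular to layering, so the layers act in series and the equivalent K is the thickness-weighted harmonic mean.
Total thickness L = 6.72 + 5.28 = 12.00 m.
Σ(b_i/K_i) = 6.72/301 + 5.28/0.716 = 7.397 d.
K_eq = L / Σ(b_i/K_i) = 12.00 / 7.397 = 1.622 m/day.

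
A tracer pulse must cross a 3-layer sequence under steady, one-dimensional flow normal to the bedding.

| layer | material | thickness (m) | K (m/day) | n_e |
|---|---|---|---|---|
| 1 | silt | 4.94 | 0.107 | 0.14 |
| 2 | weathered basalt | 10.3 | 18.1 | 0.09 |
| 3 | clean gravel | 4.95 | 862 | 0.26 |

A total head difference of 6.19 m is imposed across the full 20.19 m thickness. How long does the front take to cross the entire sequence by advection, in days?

With flow normal to the layers, continuity requires the same specific discharge q through every layer.
Σ(b_i/K_i) = 4.94/0.107 + 10.3/18.1 + 4.95/862 = 46.74 d.
q = Δh / Σ(b_i/K_i) = 6.19 / 46.74 = 0.1324 m/day.
In each layer the seepage velocity is v_i = q/n_i, so the layer transit time is t_i = b_i·n_i / q:
  layer 1 (silt): t_1 = 4.94 × 0.14 / 0.1324 = 5.223 d
  layer 2 (weathered basalt): t_2 = 10.3 × 0.09 / 0.1324 = 7.000 d
  layer 3 (clean gravel): t_3 = 4.95 × 0.26 / 0.1324 = 9.719 d
Total t = Σ t_i = 21.94 days.

21.9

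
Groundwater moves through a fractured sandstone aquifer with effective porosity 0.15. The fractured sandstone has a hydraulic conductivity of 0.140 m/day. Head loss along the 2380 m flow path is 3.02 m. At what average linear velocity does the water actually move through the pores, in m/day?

0.00118

Hydraulic gradient i = Δh / L = 3.02 / 2380 = 0.001269.
Darcy flux q = K · i = 0.1400 × 0.001269 = 0.0001776 m/day.
Seepage velocity v = q / n_e = 0.0001776 / 0.15 = 0.001184 m/day.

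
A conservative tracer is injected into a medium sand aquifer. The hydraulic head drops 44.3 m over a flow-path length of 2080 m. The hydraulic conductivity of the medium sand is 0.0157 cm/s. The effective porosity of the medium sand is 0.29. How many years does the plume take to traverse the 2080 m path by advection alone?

5.72

Convert K: 0.0157 cm/s × 864 = 13.56 m/day.
Hydraulic gradient i = Δh / L = 44.3 / 2080 = 0.02130.
Darcy flux q = K · i = 13.56 × 0.02130 = 0.2889 m/day.
Seepage velocity v = q / n_e = 0.2889 / 0.29 = 0.9962 m/day.
Travel time t = L / v = 2080 / 0.9962 = 2088 days = 5.716 years.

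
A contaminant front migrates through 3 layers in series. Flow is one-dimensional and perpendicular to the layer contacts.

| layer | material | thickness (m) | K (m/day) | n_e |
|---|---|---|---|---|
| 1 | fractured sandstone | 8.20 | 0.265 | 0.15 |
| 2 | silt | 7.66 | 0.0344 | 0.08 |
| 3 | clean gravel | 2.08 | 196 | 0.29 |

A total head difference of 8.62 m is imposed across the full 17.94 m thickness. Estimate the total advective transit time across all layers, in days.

72.0

With flow normal to the layers, continuity requires the same specific discharge q through every layer.
Σ(b_i/K_i) = 8.20/0.265 + 7.66/0.0344 + 2.08/196 = 253.6 d.
q = Δh / Σ(b_i/K_i) = 8.62 / 253.6 = 0.03399 m/day.
In each layer the seepage velocity is v_i = q/n_i, so the layer transit time is t_i = b_i·n_i / q:
  layer 1 (fractured sandstone): t_1 = 8.20 × 0.15 / 0.03399 = 36.19 d
  layer 2 (silt): t_2 = 7.66 × 0.08 / 0.03399 = 18.03 d
  layer 3 (clean gravel): t_3 = 2.08 × 0.29 / 0.03399 = 17.75 d
Total t = Σ t_i = 71.97 days.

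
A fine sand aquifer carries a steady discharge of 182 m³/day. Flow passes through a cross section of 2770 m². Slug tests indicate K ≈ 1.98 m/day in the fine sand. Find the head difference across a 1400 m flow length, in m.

From Q = K·A·i, i = Q / (K·A) = 182 / (1.980 × 2770) = 0.03318.
Head loss Δh = i · L = 0.03318 × 1400 = 46.46 m.

46.5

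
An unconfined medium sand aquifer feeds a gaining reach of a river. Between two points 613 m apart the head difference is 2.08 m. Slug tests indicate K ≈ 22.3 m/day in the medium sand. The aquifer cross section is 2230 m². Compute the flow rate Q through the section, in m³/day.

Hydraulic gradient i = Δh / L = 2.08 / 613 = 0.003393.
Darcy's law: Q = K · A · i = 22.30 × 2230 × 0.003393 = 168.7 m³/day.

169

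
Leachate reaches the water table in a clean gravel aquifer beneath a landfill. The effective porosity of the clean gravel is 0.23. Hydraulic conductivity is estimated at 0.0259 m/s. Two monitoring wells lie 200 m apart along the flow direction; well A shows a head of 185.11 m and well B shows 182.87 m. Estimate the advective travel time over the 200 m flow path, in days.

Convert K: 0.0259 m/s × 86400 = 2238 m/day.
Hydraulic gradient i = (185.11 − 182.87) / 200 = 2.24 / 200 = 0.01120.
Darcy flux q = K · i = 2238 × 0.01120 = 25.06 m/day.
Seepage velocity v = q / n_e = 25.06 / 0.23 = 109.0 m/day.
Travel time t = L / v = 200 / 109.0 = 1.835 days.

1.84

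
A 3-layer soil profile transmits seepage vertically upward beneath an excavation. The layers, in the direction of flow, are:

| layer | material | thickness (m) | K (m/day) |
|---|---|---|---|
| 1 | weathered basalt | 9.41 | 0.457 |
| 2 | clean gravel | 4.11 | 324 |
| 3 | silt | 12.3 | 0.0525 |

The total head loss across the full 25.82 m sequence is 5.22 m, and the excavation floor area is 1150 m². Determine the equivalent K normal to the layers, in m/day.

0.101

Flow is perpendicular to layering, so the layers act in series and the equivalent K is the thickness-weighted harmonic mean.
Total thickness L = 9.41 + 4.11 + 12.3 = 25.82 m.
Σ(b_i/K_i) = 9.41/0.457 + 4.11/324 + 12.3/0.0525 = 254.9 d.
K_eq = L / Σ(b_i/K_i) = 25.82 / 254.9 = 0.1013 m/day.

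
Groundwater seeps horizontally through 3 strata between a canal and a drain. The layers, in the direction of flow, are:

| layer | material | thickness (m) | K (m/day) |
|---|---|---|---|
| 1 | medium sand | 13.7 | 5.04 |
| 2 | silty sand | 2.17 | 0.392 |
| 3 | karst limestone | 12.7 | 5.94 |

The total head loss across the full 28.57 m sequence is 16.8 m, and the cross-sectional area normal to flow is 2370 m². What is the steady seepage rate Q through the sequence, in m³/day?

3830

Flow is perpendicular to layering, so the layers act in series and the equivalent K is the thickness-weighted harmonic mean.
Total thickness L = 13.7 + 2.17 + 12.7 = 28.57 m.
Σ(b_i/K_i) = 13.7/5.04 + 2.17/0.392 + 12.7/5.94 = 10.39 d.
K_eq = L / Σ(b_i/K_i) = 28.57 / 10.39 = 2.749 m/day.
Q = K_eq · A · (Δh/L) = 2.749 × 2370 × (16.8/28.57) = 3831 m³/day.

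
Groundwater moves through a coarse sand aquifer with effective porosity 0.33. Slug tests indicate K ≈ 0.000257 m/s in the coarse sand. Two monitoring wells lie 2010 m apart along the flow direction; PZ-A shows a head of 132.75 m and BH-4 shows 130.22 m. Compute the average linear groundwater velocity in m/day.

Convert K: 0.000257 m/s × 86400 = 22.20 m/day.
Hydraulic gradient i = (132.75 − 130.22) / 2010 = 2.53 / 2010 = 0.001259.
Darcy flux q = K · i = 22.20 × 0.001259 = 0.02795 m/day.
Seepage velocity v = q / n_e = 0.02795 / 0.33 = 0.08469 m/day.

0.0847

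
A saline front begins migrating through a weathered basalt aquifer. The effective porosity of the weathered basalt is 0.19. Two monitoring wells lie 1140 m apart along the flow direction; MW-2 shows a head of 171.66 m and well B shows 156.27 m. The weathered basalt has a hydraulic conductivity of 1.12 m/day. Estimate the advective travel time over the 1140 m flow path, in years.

39.2

Hydraulic gradient i = (171.66 − 156.27) / 1140 = 15.39 / 1140 = 0.01350.
Darcy flux q = K · i = 1.120 × 0.01350 = 0.01512 m/day.
Seepage velocity v = q / n_e = 0.01512 / 0.19 = 0.07958 m/day.
Travel time t = L / v = 1140 / 0.07958 = 14325 days = 39.22 years.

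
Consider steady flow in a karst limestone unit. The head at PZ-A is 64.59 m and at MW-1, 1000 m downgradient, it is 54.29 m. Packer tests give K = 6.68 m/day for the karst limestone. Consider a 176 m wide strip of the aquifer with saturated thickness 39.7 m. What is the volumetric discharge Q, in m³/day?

Cross-sectional area A = 176 × 39.7 = 6987 m².
Hydraulic gradient i = (64.59 − 54.29) / 1000 = 10.3 / 1000 = 0.01030.
Darcy's law: Q = K · A · i = 6.680 × 6987 × 0.01030 = 480.7 m³/day.

481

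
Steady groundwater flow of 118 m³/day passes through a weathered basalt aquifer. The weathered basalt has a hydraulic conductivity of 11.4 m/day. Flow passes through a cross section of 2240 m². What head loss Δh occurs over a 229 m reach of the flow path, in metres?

From Q = K·A·i, i = Q / (K·A) = 118 / (11.40 × 2240) = 0.004621.
Head loss Δh = i · L = 0.004621 × 229 = 1.058 m.

1.06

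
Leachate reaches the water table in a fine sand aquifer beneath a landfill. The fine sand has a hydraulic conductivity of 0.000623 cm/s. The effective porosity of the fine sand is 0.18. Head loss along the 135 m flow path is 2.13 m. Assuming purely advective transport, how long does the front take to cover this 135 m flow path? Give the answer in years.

7.83

Convert K: 0.000623 cm/s × 864 = 0.5383 m/day.
Hydraulic gradient i = Δh / L = 2.13 / 135 = 0.01578.
Darcy flux q = K · i = 0.5383 × 0.01578 = 0.008493 m/day.
Seepage velocity v = q / n_e = 0.008493 / 0.18 = 0.04718 m/day.
Travel time t = L / v = 135 / 0.04718 = 2861 days = 7.834 years.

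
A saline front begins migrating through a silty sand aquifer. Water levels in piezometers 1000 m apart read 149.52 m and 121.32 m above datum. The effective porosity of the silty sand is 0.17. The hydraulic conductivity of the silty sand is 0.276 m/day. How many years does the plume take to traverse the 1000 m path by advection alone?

Hydraulic gradient i = (149.52 − 121.32) / 1000 = 28.2 / 1000 = 0.02820.
Darcy flux q = K · i = 0.2760 × 0.02820 = 0.007783 m/day.
Seepage velocity v = q / n_e = 0.007783 / 0.17 = 0.04578 m/day.
Travel time t = L / v = 1000 / 0.04578 = 21842 days = 59.80 years.

59.8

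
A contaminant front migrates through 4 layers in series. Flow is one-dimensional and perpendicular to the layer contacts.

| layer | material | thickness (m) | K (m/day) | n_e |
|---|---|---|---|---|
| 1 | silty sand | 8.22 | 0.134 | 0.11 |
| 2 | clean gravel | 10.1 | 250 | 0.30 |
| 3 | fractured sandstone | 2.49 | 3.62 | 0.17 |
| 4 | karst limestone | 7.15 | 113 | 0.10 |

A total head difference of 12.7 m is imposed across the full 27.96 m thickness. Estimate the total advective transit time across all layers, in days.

24.8

With flow normal to the layers, continuity requires the same specific discharge q through every layer.
Σ(b_i/K_i) = 8.22/0.134 + 10.1/250 + 2.49/3.62 + 7.15/113 = 62.13 d.
q = Δh / Σ(b_i/K_i) = 12.7 / 62.13 = 0.2044 m/day.
In each layer the seepage velocity is v_i = q/n_i, so the layer transit time is t_i = b_i·n_i / q:
  layer 1 (silty sand): t_1 = 8.22 × 0.11 / 0.2044 = 4.424 d
  layer 2 (clean gravel): t_2 = 10.1 × 0.30 / 0.2044 = 14.82 d
  layer 3 (fractured sandstone): t_3 = 2.49 × 0.17 / 0.2044 = 2.071 d
  layer 4 (karst limestone): t_4 = 7.15 × 0.10 / 0.2044 = 3.498 d
Total t = Σ t_i = 24.82 days.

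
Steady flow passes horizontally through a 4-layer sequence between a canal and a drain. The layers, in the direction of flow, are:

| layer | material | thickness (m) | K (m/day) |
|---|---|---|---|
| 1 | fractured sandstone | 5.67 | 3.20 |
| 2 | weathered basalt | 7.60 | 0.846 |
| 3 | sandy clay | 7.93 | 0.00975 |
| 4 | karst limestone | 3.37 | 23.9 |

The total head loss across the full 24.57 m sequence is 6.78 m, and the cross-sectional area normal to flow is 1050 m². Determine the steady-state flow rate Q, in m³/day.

8.64

Flow is perpendicular to layering, so the layers act in series and the equivalent K is the thickness-weighted harmonic mean.
Total thickness L = 5.67 + 7.60 + 7.93 + 3.37 = 24.57 m.
Σ(b_i/K_i) = 5.67/3.20 + 7.60/0.846 + 7.93/0.00975 + 3.37/23.9 = 824.2 d.
K_eq = L / Σ(b_i/K_i) = 24.57 / 824.2 = 0.02981 m/day.
Q = K_eq · A · (Δh/L) = 0.02981 × 1050 × (6.78/24.57) = 8.637 m³/day.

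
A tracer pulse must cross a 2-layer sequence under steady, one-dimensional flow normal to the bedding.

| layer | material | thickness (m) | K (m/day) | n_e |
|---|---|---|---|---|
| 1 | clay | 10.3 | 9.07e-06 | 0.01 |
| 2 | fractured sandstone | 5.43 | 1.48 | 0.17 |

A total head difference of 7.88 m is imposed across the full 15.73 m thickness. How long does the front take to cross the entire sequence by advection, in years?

405

With flow normal to the layers, continuity requires the same specific discharge q through every layer.
Σ(b_i/K_i) = 10.3/9.07e-06 + 5.43/1.48 = 1.136e+06 d.
q = Δh / Σ(b_i/K_i) = 7.88 / 1.136e+06 = 6.939e-06 m/day.
In each layer the seepage velocity is v_i = q/n_i, so the layer transit time is t_i = b_i·n_i / q:
  layer 1 (clay): t_1 = 10.3 × 0.01 / 6.939e-06 = 14844 d
  layer 2 (fractured sandstone): t_2 = 5.43 × 0.17 / 6.939e-06 = 1.330e+05 d
Total t = Σ t_i = 1.479e+05 days = 404.9 years.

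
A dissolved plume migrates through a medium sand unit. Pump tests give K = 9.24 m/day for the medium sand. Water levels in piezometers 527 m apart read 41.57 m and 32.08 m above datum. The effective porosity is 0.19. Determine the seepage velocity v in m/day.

Hydraulic gradient i = (41.57 − 32.08) / 527 = 9.49 / 527 = 0.01801.
Darcy flux q = K · i = 9.240 × 0.01801 = 0.1664 m/day.
Seepage velocity v = q / n_e = 0.1664 / 0.19 = 0.8757 m/day.

0.876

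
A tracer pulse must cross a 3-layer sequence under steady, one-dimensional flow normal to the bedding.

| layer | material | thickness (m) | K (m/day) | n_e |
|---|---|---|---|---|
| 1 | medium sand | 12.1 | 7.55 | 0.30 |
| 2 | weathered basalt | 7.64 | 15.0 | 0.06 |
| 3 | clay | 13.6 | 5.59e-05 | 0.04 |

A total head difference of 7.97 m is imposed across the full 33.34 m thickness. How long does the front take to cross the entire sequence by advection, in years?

387

With flow normal to the layers, continuity requires the same specific discharge q through every layer.
Σ(b_i/K_i) = 12.1/7.55 + 7.64/15.0 + 13.6/5.59e-05 = 2.433e+05 d.
q = Δh / Σ(b_i/K_i) = 7.97 / 2.433e+05 = 3.276e-05 m/day.
In each layer the seepage velocity is v_i = q/n_i, so the layer transit time is t_i = b_i·n_i / q:
  layer 1 (medium sand): t_1 = 12.1 × 0.30 / 3.276e-05 = 1.108e+05 d
  layer 2 (weathered basalt): t_2 = 7.64 × 0.06 / 3.276e-05 = 13993 d
  layer 3 (clay): t_3 = 13.6 × 0.04 / 3.276e-05 = 16606 d
Total t = Σ t_i = 1.414e+05 days = 387.2 years.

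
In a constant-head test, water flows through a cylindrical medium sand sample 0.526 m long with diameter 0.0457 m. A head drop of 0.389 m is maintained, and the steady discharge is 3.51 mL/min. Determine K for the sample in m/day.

Cross-sectional area A = π·(d/2)² = π × (0.0457/2)² = 0.001640 m².
Convert discharge: 3.51 mL/min = 5.850e-08 m³/s.
Darcy's law rearranged: K = Q·L / (A·Δh) = 5.850e-08 × 0.526 / (0.001640 × 0.389) = 4.822e-05 m/s = 4.167 m/day.

4.17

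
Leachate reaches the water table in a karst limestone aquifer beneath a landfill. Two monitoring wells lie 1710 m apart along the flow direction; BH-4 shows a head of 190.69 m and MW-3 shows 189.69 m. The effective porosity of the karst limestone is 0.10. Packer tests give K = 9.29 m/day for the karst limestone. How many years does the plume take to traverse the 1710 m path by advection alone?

Hydraulic gradient i = (190.69 − 189.69) / 1710 = 1 / 1710 = 0.0005848.
Darcy flux q = K · i = 9.290 × 0.0005848 = 0.005433 m/day.
Seepage velocity v = q / n_e = 0.005433 / 0.10 = 0.05433 m/day.
Travel time t = L / v = 1710 / 0.05433 = 31476 days = 86.18 years.

86.2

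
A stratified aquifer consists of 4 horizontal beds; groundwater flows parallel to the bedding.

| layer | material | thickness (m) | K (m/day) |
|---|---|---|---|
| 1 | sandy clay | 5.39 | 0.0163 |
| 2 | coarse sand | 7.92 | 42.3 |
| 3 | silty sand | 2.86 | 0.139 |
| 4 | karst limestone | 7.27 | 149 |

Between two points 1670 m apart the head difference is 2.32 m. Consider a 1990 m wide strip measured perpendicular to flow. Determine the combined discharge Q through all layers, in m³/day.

Flow is parallel to layering, so each bed carries its own Darcy discharge and the transmissivities add.
Σ(K_i·b_i) = 0.0163×5.39 + 42.3×7.92 + 0.139×2.86 + 149×7.27 = 1419 m²/day.
Hydraulic gradient i = Δh / L = 2.32 / 1670 = 0.001389.
Q = Σ(K_i·b_i) · W · i = 1419 × 1990 × 0.001389 = 3922 m³/day.

3920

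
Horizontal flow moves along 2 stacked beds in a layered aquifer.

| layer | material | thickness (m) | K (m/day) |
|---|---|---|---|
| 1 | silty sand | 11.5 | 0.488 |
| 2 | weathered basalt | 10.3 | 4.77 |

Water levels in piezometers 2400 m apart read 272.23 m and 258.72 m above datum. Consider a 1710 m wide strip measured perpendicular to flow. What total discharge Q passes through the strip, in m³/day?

Flow is parallel to layering, so each bed carries its own Darcy discharge and the transmissivities add.
Σ(K_i·b_i) = 0.488×11.5 + 4.77×10.3 = 54.74 m²/day.
Hydraulic gradient i = (272.23 − 258.72) / 2400 = 13.51 / 2400 = 0.005629.
Q = Σ(K_i·b_i) · W · i = 54.74 × 1710 × 0.005629 = 526.9 m³/day.

527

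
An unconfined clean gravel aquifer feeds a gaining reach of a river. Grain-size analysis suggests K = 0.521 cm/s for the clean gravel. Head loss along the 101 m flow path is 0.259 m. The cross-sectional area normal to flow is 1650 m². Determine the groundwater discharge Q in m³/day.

1900

Convert K: 0.521 cm/s × 864 = 450.1 m/day.
Hydraulic gradient i = Δh / L = 0.259 / 101 = 0.002564.
Darcy's law: Q = K · A · i = 450.1 × 1650 × 0.002564 = 1905 m³/day.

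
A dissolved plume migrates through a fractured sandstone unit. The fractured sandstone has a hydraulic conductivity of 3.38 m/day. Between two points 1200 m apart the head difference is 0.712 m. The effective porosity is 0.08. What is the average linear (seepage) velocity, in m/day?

0.0251

Hydraulic gradient i = Δh / L = 0.712 / 1200 = 0.0005933.
Darcy flux q = K · i = 3.380 × 0.0005933 = 0.002005 m/day.
Seepage velocity v = q / n_e = 0.002005 / 0.08 = 0.02507 m/day.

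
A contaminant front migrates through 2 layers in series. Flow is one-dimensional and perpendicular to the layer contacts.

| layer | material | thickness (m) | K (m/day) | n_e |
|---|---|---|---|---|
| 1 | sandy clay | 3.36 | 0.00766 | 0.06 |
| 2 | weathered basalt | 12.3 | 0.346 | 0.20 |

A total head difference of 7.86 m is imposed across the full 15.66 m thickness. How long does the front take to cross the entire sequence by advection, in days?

161

With flow normal to the layers, continuity requires the same specific discharge q through every layer.
Σ(b_i/K_i) = 3.36/0.00766 + 12.3/0.346 = 474.2 d.
q = Δh / Σ(b_i/K_i) = 7.86 / 474.2 = 0.01658 m/day.
In each layer the seepage velocity is v_i = q/n_i, so the layer transit time is t_i = b_i·n_i / q:
  layer 1 (sandy clay): t_1 = 3.36 × 0.06 / 0.01658 = 12.16 d
  layer 2 (weathered basalt): t_2 = 12.3 × 0.20 / 0.01658 = 148.4 d
Total t = Σ t_i = 160.6 days.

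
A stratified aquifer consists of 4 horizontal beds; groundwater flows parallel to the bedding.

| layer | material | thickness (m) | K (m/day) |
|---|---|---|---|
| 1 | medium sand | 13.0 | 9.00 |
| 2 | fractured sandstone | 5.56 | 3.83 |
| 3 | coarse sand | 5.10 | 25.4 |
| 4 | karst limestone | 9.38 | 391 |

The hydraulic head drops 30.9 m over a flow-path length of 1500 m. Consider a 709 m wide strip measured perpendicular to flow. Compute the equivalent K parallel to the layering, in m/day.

119

Flow is parallel to layering, so each bed carries its own Darcy discharge and the transmissivities add.
Σ(K_i·b_i) = 9.00×13.0 + 3.83×5.56 + 25.4×5.10 + 391×9.38 = 3935 m²/day.
Total thickness b = 33.04 m, so K_eq = Σ(K_i·b_i)/b = 119.1 m/day.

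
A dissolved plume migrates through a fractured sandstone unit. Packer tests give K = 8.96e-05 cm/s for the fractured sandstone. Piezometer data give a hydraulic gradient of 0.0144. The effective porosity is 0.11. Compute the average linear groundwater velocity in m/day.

0.0101

Convert K: 8.96e-05 cm/s × 864 = 0.07741 m/day.
Hydraulic gradient i = 0.0144.
Darcy flux q = K · i = 0.07741 × 0.01440 = 0.001115 m/day.
Seepage velocity v = q / n_e = 0.001115 / 0.11 = 0.01013 m/day.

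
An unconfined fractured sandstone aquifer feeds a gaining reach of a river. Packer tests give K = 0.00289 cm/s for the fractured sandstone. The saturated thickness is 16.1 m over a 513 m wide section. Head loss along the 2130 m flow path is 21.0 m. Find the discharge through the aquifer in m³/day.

Convert K: 0.00289 cm/s × 864 = 2.497 m/day.
Cross-sectional area A = 513 × 16.1 = 8259 m².
Hydraulic gradient i = Δh / L = 21.0 / 2130 = 0.009859.
Darcy's law: Q = K · A · i = 2.497 × 8259 × 0.009859 = 203.3 m³/day.

203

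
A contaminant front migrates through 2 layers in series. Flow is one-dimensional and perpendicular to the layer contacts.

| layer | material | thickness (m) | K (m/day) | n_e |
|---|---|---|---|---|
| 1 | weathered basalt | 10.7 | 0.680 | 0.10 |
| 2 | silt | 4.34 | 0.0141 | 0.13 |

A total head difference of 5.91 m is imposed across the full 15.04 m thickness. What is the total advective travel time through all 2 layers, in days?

89.5

With flow normal to the layers, continuity requires the same specific discharge q through every layer.
Σ(b_i/K_i) = 10.7/0.680 + 4.34/0.0141 = 323.5 d.
q = Δh / Σ(b_i/K_i) = 5.91 / 323.5 = 0.01827 m/day.
In each layer the seepage velocity is v_i = q/n_i, so the layer transit time is t_i = b_i·n_i / q:
  layer 1 (weathered basalt): t_1 = 10.7 × 0.10 / 0.01827 = 58.58 d
  layer 2 (silt): t_2 = 4.34 × 0.13 / 0.01827 = 30.89 d
Total t = Σ t_i = 89.46 days.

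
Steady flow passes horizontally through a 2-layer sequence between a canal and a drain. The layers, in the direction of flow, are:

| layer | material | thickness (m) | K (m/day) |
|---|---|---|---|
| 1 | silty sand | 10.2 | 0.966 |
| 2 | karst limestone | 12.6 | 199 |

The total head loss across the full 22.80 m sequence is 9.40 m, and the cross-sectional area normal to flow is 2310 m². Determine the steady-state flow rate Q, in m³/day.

2040

Flow is perpendicular to layering, so the layers act in series and the equivalent K is the thickness-weighted harmonic mean.
Total thickness L = 10.2 + 12.6 = 22.80 m.
Σ(b_i/K_i) = 10.2/0.966 + 12.6/199 = 10.62 d.
K_eq = L / Σ(b_i/K_i) = 22.80 / 10.62 = 2.146 m/day.
Q = K_eq · A · (Δh/L) = 2.146 × 2310 × (9.40/22.80) = 2044 m³/day.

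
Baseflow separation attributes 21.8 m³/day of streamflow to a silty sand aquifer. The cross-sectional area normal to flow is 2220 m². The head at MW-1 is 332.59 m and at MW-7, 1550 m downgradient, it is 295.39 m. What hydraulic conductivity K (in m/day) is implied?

0.409

Hydraulic gradient i = (332.59 − 295.39) / 1550 = 37.2 / 1550 = 0.02400.
From Q = K·A·i, K = Q / (A·i) = 21.8 / (2220 × 0.02400) = 0.4092 m/day.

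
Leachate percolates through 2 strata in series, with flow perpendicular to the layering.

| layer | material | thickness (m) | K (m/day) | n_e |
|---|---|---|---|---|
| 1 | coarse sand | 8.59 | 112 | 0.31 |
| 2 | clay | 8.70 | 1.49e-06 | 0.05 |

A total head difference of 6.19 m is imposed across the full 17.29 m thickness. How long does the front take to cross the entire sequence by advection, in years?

With flow normal to the layers, continuity requires the same specific discharge q through every layer.
Σ(b_i/K_i) = 8.59/112 + 8.70/1.49e-06 = 5.839e+06 d.
q = Δh / Σ(b_i/K_i) = 6.19 / 5.839e+06 = 1.060e-06 m/day.
In each layer the seepage velocity is v_i = q/n_i, so the layer transit time is t_i = b_i·n_i / q:
  layer 1 (coarse sand): t_1 = 8.59 × 0.31 / 1.060e-06 = 2.512e+06 d
  layer 2 (clay): t_2 = 8.70 × 0.05 / 1.060e-06 = 4.103e+05 d
Total t = Σ t_i = 2.922e+06 days = 8001 years.

8000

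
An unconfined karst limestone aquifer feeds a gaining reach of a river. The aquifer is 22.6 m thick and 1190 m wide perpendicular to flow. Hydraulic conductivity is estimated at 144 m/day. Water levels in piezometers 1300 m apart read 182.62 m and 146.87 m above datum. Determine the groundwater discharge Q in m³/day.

Cross-sectional area A = 1190 × 22.6 = 26894 m².
Hydraulic gradient i = (182.62 − 146.87) / 1300 = 35.75 / 1300 = 0.02750.
Darcy's law: Q = K · A · i = 144.0 × 26894 × 0.02750 = 1.065e+05 m³/day.

107000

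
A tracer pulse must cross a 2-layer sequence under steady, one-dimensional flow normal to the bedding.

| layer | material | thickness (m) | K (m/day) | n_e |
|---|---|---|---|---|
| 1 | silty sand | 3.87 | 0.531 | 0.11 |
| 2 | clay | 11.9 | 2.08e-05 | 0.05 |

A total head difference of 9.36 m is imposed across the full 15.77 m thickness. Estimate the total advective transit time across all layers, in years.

With flow normal to the layers, continuity requires the same specific discharge q through every layer.
Σ(b_i/K_i) = 3.87/0.531 + 11.9/2.08e-05 = 5.721e+05 d.
q = Δh / Σ(b_i/K_i) = 9.36 / 5.721e+05 = 1.636e-05 m/day.
In each layer the seepage velocity is v_i = q/n_i, so the layer transit time is t_i = b_i·n_i / q:
  layer 1 (silty sand): t_1 = 3.87 × 0.11 / 1.636e-05 = 26021 d
  layer 2 (clay): t_2 = 11.9 × 0.05 / 1.636e-05 = 36369 d
Total t = Σ t_i = 62389 days = 170.8 years.

171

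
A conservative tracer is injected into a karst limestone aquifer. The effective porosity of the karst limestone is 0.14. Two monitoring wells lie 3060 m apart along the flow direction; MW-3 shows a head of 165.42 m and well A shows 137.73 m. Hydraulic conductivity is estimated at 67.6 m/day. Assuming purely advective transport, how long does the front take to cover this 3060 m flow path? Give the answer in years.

1.92

Hydraulic gradient i = (165.42 − 137.73) / 3060 = 27.69 / 3060 = 0.009049.
Darcy flux q = K · i = 67.60 × 0.009049 = 0.6117 m/day.
Seepage velocity v = q / n_e = 0.6117 / 0.14 = 4.369 m/day.
Travel time t = L / v = 3060 / 4.369 = 700.3 days = 1.917 years.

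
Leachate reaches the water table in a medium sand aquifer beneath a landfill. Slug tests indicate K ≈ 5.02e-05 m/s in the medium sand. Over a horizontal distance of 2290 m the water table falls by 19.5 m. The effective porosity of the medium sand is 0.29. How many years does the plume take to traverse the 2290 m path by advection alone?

49.2

Convert K: 5.02e-05 m/s × 86400 = 4.337 m/day.
Hydraulic gradient i = Δh / L = 19.5 / 2290 = 0.008515.
Darcy flux q = K · i = 4.337 × 0.008515 = 0.03693 m/day.
Seepage velocity v = q / n_e = 0.03693 / 0.29 = 0.1274 m/day.
Travel time t = L / v = 2290 / 0.1274 = 17981 days = 49.23 years.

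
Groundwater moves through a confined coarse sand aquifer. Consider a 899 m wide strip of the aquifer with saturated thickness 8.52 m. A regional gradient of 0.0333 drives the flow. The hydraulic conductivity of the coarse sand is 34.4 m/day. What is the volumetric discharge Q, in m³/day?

Cross-sectional area A = 899 × 8.52 = 7659 m².
Hydraulic gradient i = 0.0333.
Darcy's law: Q = K · A · i = 34.40 × 7659 × 0.03330 = 8774 m³/day.

8770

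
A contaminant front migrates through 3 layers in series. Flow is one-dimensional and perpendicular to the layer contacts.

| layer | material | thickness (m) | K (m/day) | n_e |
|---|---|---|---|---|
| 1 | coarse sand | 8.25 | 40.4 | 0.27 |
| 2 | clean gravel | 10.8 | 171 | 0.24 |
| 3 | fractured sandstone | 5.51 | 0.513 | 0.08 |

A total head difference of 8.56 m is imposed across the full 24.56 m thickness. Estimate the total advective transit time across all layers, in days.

6.76

With flow normal to the layers, continuity requires the same specific discharge q through every layer.
Σ(b_i/K_i) = 8.25/40.4 + 10.8/171 + 5.51/0.513 = 11.01 d.
q = Δh / Σ(b_i/K_i) = 8.56 / 11.01 = 0.7776 m/day.
In each layer the seepage velocity is v_i = q/n_i, so the layer transit time is t_i = b_i·n_i / q:
  layer 1 (coarse sand): t_1 = 8.25 × 0.27 / 0.7776 = 2.865 d
  layer 2 (clean gravel): t_2 = 10.8 × 0.24 / 0.7776 = 3.333 d
  layer 3 (fractured sandstone): t_3 = 5.51 × 0.08 / 0.7776 = 0.5669 d
Total t = Σ t_i = 6.765 days.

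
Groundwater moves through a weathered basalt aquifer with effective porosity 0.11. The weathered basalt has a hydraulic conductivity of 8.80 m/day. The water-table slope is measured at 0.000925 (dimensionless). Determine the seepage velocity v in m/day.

Hydraulic gradient i = 0.000925.
Darcy flux q = K · i = 8.800 × 0.0009250 = 0.008140 m/day.
Seepage velocity v = q / n_e = 0.008140 / 0.11 = 0.07400 m/day.

0.0740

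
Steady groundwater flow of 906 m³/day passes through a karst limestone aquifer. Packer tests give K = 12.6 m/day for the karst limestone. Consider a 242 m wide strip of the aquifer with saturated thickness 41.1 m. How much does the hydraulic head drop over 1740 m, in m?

12.6

Cross-sectional area A = 242 × 41.1 = 9946 m².
From Q = K·A·i, i = Q / (K·A) = 906 / (12.60 × 9946) = 0.007229.
Head loss Δh = i · L = 0.007229 × 1740 = 12.58 m.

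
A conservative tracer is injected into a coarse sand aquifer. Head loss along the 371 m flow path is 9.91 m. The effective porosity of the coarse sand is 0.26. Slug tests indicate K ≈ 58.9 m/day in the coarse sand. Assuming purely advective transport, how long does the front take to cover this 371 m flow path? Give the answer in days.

61.3

Hydraulic gradient i = Δh / L = 9.91 / 371 = 0.02671.
Darcy flux q = K · i = 58.90 × 0.02671 = 1.573 m/day.
Seepage velocity v = q / n_e = 1.573 / 0.26 = 6.051 m/day.
Travel time t = L / v = 371 / 6.051 = 61.31 days.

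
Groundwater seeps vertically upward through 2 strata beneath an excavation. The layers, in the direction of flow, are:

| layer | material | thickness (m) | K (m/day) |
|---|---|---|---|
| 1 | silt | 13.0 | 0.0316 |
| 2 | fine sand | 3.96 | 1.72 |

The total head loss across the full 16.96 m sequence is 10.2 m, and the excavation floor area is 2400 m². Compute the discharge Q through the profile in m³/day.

Flow is perpendicular to layering, so the layers act in series and the equivalent K is the thickness-weighted harmonic mean.
Total thickness L = 13.0 + 3.96 = 16.96 m.
Σ(b_i/K_i) = 13.0/0.0316 + 3.96/1.72 = 413.7 d.
K_eq = L / Σ(b_i/K_i) = 16.96 / 413.7 = 0.04100 m/day.
Q = K_eq · A · (Δh/L) = 0.04100 × 2400 × (10.2/16.96) = 59.17 m³/day.

59.2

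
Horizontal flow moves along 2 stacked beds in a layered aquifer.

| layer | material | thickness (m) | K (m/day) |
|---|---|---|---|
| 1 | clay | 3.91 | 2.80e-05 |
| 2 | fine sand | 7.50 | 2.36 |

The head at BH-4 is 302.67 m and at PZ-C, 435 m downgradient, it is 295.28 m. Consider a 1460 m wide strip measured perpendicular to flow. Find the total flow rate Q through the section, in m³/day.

439

Flow is parallel to layering, so each bed carries its own Darcy discharge and the transmissivities add.
Σ(K_i·b_i) = 2.80e-05×3.91 + 2.36×7.50 = 17.70 m²/day.
Hydraulic gradient i = (302.67 − 295.28) / 435 = 7.39 / 435 = 0.01699.
Q = Σ(K_i·b_i) · W · i = 17.70 × 1460 × 0.01699 = 439.0 m³/day.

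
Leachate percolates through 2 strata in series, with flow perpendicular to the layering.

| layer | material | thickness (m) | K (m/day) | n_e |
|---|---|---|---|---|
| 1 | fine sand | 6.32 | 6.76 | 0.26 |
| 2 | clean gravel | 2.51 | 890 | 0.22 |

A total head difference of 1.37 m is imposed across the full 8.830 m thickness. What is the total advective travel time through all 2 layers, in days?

1.50

With flow normal to the layers, continuity requires the same specific discharge q through every layer.
Σ(b_i/K_i) = 6.32/6.76 + 2.51/890 = 0.9377 d.
q = Δh / Σ(b_i/K_i) = 1.37 / 0.9377 = 1.461 m/day.
In each layer the seepage velocity is v_i = q/n_i, so the layer transit time is t_i = b_i·n_i / q:
  layer 1 (fine sand): t_1 = 6.32 × 0.26 / 1.461 = 1.125 d
  layer 2 (clean gravel): t_2 = 2.51 × 0.22 / 1.461 = 0.3780 d
Total t = Σ t_i = 1.503 days.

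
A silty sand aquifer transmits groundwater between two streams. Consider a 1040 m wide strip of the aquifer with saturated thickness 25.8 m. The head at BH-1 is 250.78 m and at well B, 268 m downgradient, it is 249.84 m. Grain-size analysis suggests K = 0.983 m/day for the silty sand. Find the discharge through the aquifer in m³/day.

Cross-sectional area A = 1040 × 25.8 = 26832 m².
Hydraulic gradient i = (250.78 − 249.84) / 268 = 0.94 / 268 = 0.003507.
Darcy's law: Q = K · A · i = 0.9830 × 26832 × 0.003507 = 92.51 m³/day.

92.5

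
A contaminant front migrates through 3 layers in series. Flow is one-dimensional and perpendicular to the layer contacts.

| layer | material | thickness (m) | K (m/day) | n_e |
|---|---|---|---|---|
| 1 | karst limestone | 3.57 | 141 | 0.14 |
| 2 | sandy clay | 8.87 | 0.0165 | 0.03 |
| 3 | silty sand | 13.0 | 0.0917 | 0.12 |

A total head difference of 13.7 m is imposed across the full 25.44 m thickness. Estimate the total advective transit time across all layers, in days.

With flow normal to the layers, continuity requires the same specific discharge q through every layer.
Σ(b_i/K_i) = 3.57/141 + 8.87/0.0165 + 13.0/0.0917 = 679.4 d.
q = Δh / Σ(b_i/K_i) = 13.7 / 679.4 = 0.02017 m/day.
In each layer the seepage velocity is v_i = q/n_i, so the layer transit time is t_i = b_i·n_i / q:
  layer 1 (karst limestone): t_1 = 3.57 × 0.14 / 0.02017 = 24.78 d
  layer 2 (sandy clay): t_2 = 8.87 × 0.03 / 0.02017 = 13.20 d
  layer 3 (silty sand): t_3 = 13.0 × 0.12 / 0.02017 = 77.36 d
Total t = Σ t_i = 115.3 days.

115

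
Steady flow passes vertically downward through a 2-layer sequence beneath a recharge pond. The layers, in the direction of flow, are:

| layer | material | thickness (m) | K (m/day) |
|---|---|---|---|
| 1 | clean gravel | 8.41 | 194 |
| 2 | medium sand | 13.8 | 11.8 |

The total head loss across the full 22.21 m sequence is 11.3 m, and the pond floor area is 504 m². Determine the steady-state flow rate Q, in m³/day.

4700

Flow is perpendicular to layering, so the layers act in series and the equivalent K is the thickness-weighted harmonic mean.
Total thickness L = 8.41 + 13.8 = 22.21 m.
Σ(b_i/K_i) = 8.41/194 + 13.8/11.8 = 1.213 d.
K_eq = L / Σ(b_i/K_i) = 22.21 / 1.213 = 18.31 m/day.
Q = K_eq · A · (Δh/L) = 18.31 × 504 × (11.3/22.21) = 4696 m³/day.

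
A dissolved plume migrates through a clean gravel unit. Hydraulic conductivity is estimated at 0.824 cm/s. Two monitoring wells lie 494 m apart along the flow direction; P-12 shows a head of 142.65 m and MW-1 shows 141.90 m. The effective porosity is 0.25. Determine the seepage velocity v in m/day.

4.32

Convert K: 0.824 cm/s × 864 = 711.9 m/day.
Hydraulic gradient i = (142.65 − 141.90) / 494 = 0.75 / 494 = 0.001518.
Darcy flux q = K · i = 711.9 × 0.001518 = 1.081 m/day.
Seepage velocity v = q / n_e = 1.081 / 0.25 = 4.323 m/day.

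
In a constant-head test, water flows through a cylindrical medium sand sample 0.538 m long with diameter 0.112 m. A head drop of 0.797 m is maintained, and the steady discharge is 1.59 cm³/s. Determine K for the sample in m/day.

9.41

Cross-sectional area A = π·(d/2)² = π × (0.112/2)² = 0.009852 m².
Convert discharge: 1.59 cm³/s = 1.590e-06 m³/s.
Darcy's law rearranged: K = Q·L / (A·Δh) = 1.590e-06 × 0.538 / (0.009852 × 0.797) = 0.0001089 m/s = 9.413 m/day.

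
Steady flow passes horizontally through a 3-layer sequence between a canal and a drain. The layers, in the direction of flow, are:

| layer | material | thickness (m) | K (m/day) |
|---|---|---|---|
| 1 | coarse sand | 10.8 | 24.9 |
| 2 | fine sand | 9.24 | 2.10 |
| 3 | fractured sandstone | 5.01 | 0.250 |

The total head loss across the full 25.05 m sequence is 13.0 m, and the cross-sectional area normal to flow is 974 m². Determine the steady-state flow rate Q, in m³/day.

509

Flow is perpendicular to layering, so the layers act in series and the equivalent K is the thickness-weighted harmonic mean.
Total thickness L = 10.8 + 9.24 + 5.01 = 25.05 m.
Σ(b_i/K_i) = 10.8/24.9 + 9.24/2.10 + 5.01/0.250 = 24.87 d.
K_eq = L / Σ(b_i/K_i) = 25.05 / 24.87 = 1.007 m/day.
Q = K_eq · A · (Δh/L) = 1.007 × 974 × (13.0/25.05) = 509.1 m³/day.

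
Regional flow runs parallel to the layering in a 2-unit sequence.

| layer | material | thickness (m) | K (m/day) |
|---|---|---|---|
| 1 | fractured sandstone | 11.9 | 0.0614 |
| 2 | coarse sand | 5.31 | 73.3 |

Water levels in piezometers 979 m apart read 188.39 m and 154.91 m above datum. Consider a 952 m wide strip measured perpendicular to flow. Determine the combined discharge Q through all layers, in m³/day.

12700

Flow is parallel to layering, so each bed carries its own Darcy discharge and the transmissivities add.
Σ(K_i·b_i) = 0.0614×11.9 + 73.3×5.31 = 390.0 m²/day.
Hydraulic gradient i = (188.39 − 154.91) / 979 = 33.48 / 979 = 0.03420.
Q = Σ(K_i·b_i) · W · i = 390.0 × 952 × 0.03420 = 12696 m³/day.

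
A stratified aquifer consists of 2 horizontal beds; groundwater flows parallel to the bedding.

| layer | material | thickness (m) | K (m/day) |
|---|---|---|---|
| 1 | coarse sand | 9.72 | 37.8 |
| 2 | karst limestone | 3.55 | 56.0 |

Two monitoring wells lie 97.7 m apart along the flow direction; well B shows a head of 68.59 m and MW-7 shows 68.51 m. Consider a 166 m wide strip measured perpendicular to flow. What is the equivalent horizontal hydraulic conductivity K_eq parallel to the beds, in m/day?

42.7

Flow is parallel to layering, so each bed carries its own Darcy discharge and the transmissivities add.
Σ(K_i·b_i) = 37.8×9.72 + 56.0×3.55 = 566.2 m²/day.
Total thickness b = 13.27 m, so K_eq = Σ(K_i·b_i)/b = 42.67 m/day.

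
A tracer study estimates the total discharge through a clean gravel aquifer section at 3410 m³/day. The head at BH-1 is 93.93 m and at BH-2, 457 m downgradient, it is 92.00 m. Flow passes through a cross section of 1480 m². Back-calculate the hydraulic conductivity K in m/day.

546

Hydraulic gradient i = (93.93 − 92.00) / 457 = 1.93 / 457 = 0.004223.
From Q = K·A·i, K = Q / (A·i) = 3410 / (1480 × 0.004223) = 545.6 m/day.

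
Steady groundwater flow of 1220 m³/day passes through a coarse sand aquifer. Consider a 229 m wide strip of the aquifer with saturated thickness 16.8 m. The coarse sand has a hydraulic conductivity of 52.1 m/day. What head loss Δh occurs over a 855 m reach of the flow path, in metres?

Cross-sectional area A = 229 × 16.8 = 3847 m².
From Q = K·A·i, i = Q / (K·A) = 1220 / (52.10 × 3847) = 0.006087.
Head loss Δh = i · L = 0.006087 × 855 = 5.204 m.

5.20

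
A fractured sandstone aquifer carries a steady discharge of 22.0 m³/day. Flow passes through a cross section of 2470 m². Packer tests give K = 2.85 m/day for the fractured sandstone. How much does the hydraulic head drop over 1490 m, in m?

From Q = K·A·i, i = Q / (K·A) = 22.0 / (2.850 × 2470) = 0.003125.
Head loss Δh = i · L = 0.003125 × 1490 = 4.657 m.

4.66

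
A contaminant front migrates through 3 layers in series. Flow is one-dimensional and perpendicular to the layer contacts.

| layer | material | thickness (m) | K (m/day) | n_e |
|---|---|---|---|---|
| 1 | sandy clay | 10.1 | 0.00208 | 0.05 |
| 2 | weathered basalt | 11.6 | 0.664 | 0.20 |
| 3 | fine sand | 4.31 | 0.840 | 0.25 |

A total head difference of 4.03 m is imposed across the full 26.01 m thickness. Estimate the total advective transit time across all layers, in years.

12.9

With flow normal to the layers, continuity requires the same specific discharge q through every layer.
Σ(b_i/K_i) = 10.1/0.00208 + 11.6/0.664 + 4.31/0.840 = 4878 d.
q = Δh / Σ(b_i/K_i) = 4.03 / 4878 = 0.0008261 m/day.
In each layer the seepage velocity is v_i = q/n_i, so the layer transit time is t_i = b_i·n_i / q:
  layer 1 (sandy clay): t_1 = 10.1 × 0.05 / 0.0008261 = 611.3 d
  layer 2 (weathered basalt): t_2 = 11.6 × 0.20 / 0.0008261 = 2808 d
  layer 3 (fine sand): t_3 = 4.31 × 0.25 / 0.0008261 = 1304 d
Total t = Σ t_i = 4724 days = 12.93 years.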